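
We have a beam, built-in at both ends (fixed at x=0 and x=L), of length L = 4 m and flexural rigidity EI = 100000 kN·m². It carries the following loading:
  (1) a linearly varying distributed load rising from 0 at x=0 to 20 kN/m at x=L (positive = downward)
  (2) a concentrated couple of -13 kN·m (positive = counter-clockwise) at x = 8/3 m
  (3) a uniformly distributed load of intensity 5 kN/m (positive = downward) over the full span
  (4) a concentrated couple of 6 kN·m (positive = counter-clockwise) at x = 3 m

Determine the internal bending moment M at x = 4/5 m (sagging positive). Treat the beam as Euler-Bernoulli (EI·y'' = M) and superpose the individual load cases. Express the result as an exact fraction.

Load 1 — triangular load w₀=20 kN/m (0→w₀ over full span):
  M_1 = 3w₀Lx/20 - w₀L²/30 - w₀x³/(6L) = 3·20·4·(4/5)/20 - 20·4²/30 - 20·(4/5)³/(6·4) = -112/75 kN·m
Load 2 — applied couple M₀=-13 kN·m at a=8/3 m (b=L-a=4/3):
  M_2 = R_Ax - M_A  [x≤a] with R_A=-13/3, M_A=-13/3 = (-13/3)·(4/5) - (-13/3) = 13/15 kN·m
Load 3 — uniform load w=5 kN/m over full span:
  M_3 = wLx/2 - wL²/12 - wx²/2 = 5·4·(4/5)/2 - 5·4²/12 - 5·(4/5)²/2 = -4/15 kN·m
Load 4 — applied couple M₀=6 kN·m at a=3 m (b=L-a=1):
  M_4 = R_Ax - M_A  [x≤a] with R_A=27/16, M_A=15/8 = (27/16)·(4/5) - (15/8) = -21/40 kN·m
Superposition: M = Σ M_i = -851/600 kN·m ≈ -1.418333 kN·m

M(4/5) = -851/600 kN·m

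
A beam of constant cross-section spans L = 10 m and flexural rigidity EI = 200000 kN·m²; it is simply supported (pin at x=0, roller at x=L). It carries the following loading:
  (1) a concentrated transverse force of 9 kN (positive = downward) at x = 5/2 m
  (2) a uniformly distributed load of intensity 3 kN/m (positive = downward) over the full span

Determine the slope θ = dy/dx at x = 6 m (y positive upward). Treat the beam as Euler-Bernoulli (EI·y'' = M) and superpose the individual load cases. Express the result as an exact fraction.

Load 1 — point force P=9 kN at a=5/2 m (b=L-a=15/2):
  θ_1 = -Pa(2L²-6Lx+3x²+a²)/(6LEI)  [x>a] = -9·(5/2)·(2·10²-6·10·6+3·6²+(5/2)²)/(6·10·200000) = 549/6400000 rad
Load 2 — uniform load w=3 kN/m over full span:
  θ_2 = -w(L³-6Lx²+4x³)/(24EI) = -3·(10³-6·10·6²+4·6³)/(24·200000) = 37/200000 rad
Superposition: θ = Σ θ_i = 1733/6400000 rad ≈ 0.000271 rad

θ(6) = 1733/6400000 rad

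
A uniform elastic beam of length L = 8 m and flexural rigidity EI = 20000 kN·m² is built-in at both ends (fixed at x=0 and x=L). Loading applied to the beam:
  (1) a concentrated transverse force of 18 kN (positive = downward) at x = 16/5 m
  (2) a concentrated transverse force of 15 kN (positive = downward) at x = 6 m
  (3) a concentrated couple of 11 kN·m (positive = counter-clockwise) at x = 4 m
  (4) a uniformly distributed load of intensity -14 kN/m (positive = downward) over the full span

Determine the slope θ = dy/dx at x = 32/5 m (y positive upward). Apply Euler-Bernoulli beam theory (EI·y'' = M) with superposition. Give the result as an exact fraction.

θ(32/5) = -53587/31250000 rad

Load 1 — point force P=18 kN at a=16/5 m (b=L-a=24/5):
  θ_1 = Pa²(L-x)(2bL-(3b+a)(L-x))/(2L³EI)  [x>a] = 18·(16/5)²·(8-(32/5))·(2·(24/5)·8-(3·(24/5)+(16/5))·(8-(32/5)))/(2·8³·20000) = 1368/1953125 rad
Load 2 — point force P=15 kN at a=6 m (b=L-a=2):
  θ_2 = Pa²(L-x)(2bL-(3b+a)(L-x))/(2L³EI)  [x>a] = 15·6²·(8-(32/5))·(2·2·8-(3·2+6)·(8-(32/5)))/(2·8³·20000) = 27/50000 rad
Load 3 — applied couple M₀=11 kN·m at a=4 m (b=L-a=4):
  θ_3 = (R_Ax²/2 - M_Ax - M₀(x-a))/EI  [x>a] with R_A=33/16, M_A=11/4 = ((33/16)·(32/5)²/2 - (11/4)·(32/5) - 11·((32/5)-4))/20000 = -11/125000 rad
Load 4 — uniform load w=-14 kN/m over full span:
  θ_4 = -wx(L-x)(L-2x)/(12EI) = -(-14)·(32/5)·(8-(32/5))·(8-2·(32/5))/(12·20000) = -224/78125 rad
Superposition: θ = Σ θ_i = -53587/31250000 rad ≈ -0.001715 rad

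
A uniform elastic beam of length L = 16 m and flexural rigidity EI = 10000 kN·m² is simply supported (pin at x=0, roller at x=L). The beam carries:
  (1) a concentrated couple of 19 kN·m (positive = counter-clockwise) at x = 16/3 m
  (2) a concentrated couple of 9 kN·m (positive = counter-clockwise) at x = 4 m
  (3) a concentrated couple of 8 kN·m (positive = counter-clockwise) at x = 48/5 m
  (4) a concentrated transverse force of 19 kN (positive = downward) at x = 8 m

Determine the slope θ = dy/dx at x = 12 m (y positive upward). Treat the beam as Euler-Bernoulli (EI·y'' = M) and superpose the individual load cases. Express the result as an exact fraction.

θ(12) = 87493/4500000 rad

Load 1 — applied couple M₀=19 kN·m at a=16/3 m (b=L-a=32/3):
  θ_1 = (M₀x²/(2L)-M₀(x-a)+C₁)/EI  [x>a] with C₁=M₀(3b²-L²)/(6L)=152/9 = (19·12²/(2·16)-19·(12-(16/3))+(152/9))/10000 = -437/180000 rad
Load 2 — applied couple M₀=9 kN·m at a=4 m (b=L-a=12):
  θ_2 = (M₀x²/(2L)-M₀(x-a)+C₁)/EI  [x>a] with C₁=M₀(3b²-L²)/(6L)=33/2 = (9·12²/(2·16)-9·(12-4)+(33/2))/10000 = -3/2000 rad
Load 3 — applied couple M₀=8 kN·m at a=48/5 m (b=L-a=32/5):
  θ_3 = (M₀x²/(2L)-M₀(x-a)+C₁)/EI  [x>a] with C₁=M₀(3b²-L²)/(6L)=-832/75 = (8·12²/(2·16)-8·(12-(48/5))+(-832/75))/10000 = 107/187500 rad
Load 4 — point force P=19 kN at a=8 m (b=L-a=8):
  θ_4 = -Pa(2L²-6Lx+3x²+a²)/(6LEI)  [x>a] = -19·8·(2·16²-6·16·12+3·12²+8²)/(6·16·10000) = 57/2500 rad
Superposition: θ = Σ θ_i = 87493/4500000 rad ≈ 0.019443 rad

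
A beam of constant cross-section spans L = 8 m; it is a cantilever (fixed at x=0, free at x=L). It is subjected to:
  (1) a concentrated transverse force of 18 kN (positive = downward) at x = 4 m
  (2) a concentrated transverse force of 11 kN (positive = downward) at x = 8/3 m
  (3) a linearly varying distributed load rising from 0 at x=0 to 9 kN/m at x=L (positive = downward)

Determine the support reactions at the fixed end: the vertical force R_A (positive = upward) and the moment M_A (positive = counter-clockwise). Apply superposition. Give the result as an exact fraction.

Load 1 — point force P=18 kN at a=4 m (b=L-a=4):
  R_A = P = 18 kN
  M_A = Pa = 18·4 = 72 kN·m
Load 2 — point force P=11 kN at a=8/3 m (b=L-a=16/3):
  R_A = P = 11 kN
  M_A = Pa = 11·(8/3) = 88/3 kN·m
Load 3 — triangular load w₀=9 kN/m (0→w₀ over full span):
  R_A = w₀L/2 = 9·8/2 = 36 kN
  M_A = w₀L²/3 = 9·8²/3 = 192 kN·m
Superposition: R_A = 65 kN, M_A = 880/3 kN·m

R_A = 65 kN, M_A = 880/3 kN·m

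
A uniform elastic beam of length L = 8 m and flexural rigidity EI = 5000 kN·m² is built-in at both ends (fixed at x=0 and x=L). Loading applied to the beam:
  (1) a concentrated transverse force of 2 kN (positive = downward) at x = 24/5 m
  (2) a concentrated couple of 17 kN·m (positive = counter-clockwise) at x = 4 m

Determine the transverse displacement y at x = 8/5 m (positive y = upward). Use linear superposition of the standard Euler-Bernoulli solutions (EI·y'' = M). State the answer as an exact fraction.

y(8/5) = -27829/29296875 m

Load 1 — point force P=2 kN at a=24/5 m (b=L-a=16/5):
  y_1 = -Pb²x²(3aL-(3a+b)x)/(6L³EI)  [x≤a] = -2·(16/5)²·(8/5)²·(3·(24/5)·8-(3·(24/5)+(16/5))·(8/5))/(6·8³·5000) = -8704/29296875 m
Load 2 — applied couple M₀=17 kN·m at a=4 m (b=L-a=4):
  y_2 = (R_Ax³/6 - M_Ax²/2)/EI  [x≤a] with R_A=51/16, M_A=17/4 = ((51/16)·(8/5)³/6 - (17/4)·(8/5)²/2)/5000 = -51/78125 m
Superposition: y = Σ y_i = -27829/29296875 m ≈ -0.000950 m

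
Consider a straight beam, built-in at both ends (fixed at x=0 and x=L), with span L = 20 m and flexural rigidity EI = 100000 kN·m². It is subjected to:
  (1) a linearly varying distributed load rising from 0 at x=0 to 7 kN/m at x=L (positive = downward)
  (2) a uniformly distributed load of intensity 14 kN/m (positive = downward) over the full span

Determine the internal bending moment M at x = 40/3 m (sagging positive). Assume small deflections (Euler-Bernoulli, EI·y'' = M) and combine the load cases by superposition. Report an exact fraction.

Load 1 — triangular load w₀=7 kN/m (0→w₀ over full span):
  M_1 = 3w₀Lx/20 - w₀L²/30 - w₀x³/(6L) = 3·7·20·(40/3)/20 - 7·20²/30 - 7·(40/3)³/(6·20) = 3920/81 kN·m
Load 2 — uniform load w=14 kN/m over full span:
  M_2 = wLx/2 - wL²/12 - wx²/2 = 14·20·(40/3)/2 - 14·20²/12 - 14·(40/3)²/2 = 1400/9 kN·m
Superposition: M = Σ M_i = 16520/81 kN·m ≈ 203.950617 kN·m

M(40/3) = 16520/81 kN·m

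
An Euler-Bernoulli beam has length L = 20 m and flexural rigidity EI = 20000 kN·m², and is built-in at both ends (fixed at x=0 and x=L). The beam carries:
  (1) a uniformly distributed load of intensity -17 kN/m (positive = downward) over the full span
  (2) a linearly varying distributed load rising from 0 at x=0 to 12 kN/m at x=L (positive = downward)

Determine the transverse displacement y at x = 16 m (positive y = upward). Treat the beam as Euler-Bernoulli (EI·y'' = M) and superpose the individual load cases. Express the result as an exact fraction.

y(16) = 4112/46875 m

Load 1 — uniform load w=-17 kN/m over full span:
  y_1 = -wx²(L-x)²/(24EI) = -(-17)·16²·(20-16)²/(24·20000) = 272/1875 m
Load 2 — triangular load w₀=12 kN/m (0→w₀ over full span):
  y_2 = -w₀x²(L-x)²(x+2L)/(120LEI) = -12·16²·(20-16)²·(16+2·20)/(120·20·20000) = -896/15625 m
Superposition: y = Σ y_i = 4112/46875 m ≈ 0.087723 m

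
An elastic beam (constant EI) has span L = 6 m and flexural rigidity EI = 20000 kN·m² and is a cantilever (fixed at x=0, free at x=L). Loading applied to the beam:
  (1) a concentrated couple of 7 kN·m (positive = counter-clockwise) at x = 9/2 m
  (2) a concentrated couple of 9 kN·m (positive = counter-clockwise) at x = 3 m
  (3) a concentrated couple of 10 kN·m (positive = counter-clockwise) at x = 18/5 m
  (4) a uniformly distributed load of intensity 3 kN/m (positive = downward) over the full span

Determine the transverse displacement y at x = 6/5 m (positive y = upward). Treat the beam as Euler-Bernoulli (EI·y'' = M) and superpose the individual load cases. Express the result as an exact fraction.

Load 1 — applied couple M₀=7 kN·m at a=9/2 m (b=L-a=3/2):
  y_1 = M₀x²/(2EI)  [x≤a] = 7·(6/5)²/(2·20000) = 63/250000 m
Load 2 — applied couple M₀=9 kN·m at a=3 m (b=L-a=3):
  y_2 = M₀x²/(2EI)  [x≤a] = 9·(6/5)²/(2·20000) = 81/250000 m
Load 3 — applied couple M₀=10 kN·m at a=18/5 m (b=L-a=12/5):
  y_3 = M₀x²/(2EI)  [x≤a] = 10·(6/5)²/(2·20000) = 9/25000 m
Load 4 — uniform load w=3 kN/m over full span:
  y_4 = -wx²(x²-4Lx+6L²)/(24EI) = -3·(6/5)²·((6/5)²-4·6·(6/5)+6·6²)/(24·20000) = -10611/6250000 m
Superposition: y = Σ y_i = -4761/6250000 m ≈ -0.000762 m

y(6/5) = -4761/6250000 m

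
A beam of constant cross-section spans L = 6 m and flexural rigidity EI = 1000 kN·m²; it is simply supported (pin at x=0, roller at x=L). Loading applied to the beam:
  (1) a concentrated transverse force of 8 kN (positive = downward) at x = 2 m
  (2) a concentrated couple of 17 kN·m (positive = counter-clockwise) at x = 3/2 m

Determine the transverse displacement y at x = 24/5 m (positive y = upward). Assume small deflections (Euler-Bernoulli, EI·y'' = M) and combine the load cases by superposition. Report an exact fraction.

Load 1 — point force P=8 kN at a=2 m (b=L-a=4):
  y_1 = -Pa(L-x)(2Lx-a²-x²)/(6LEI)  [x>a] = -8·2·(6-(24/5))·(2·6·(24/5)-2²-(24/5)²)/(6·6·1000) = -764/46875 m
Load 2 — applied couple M₀=17 kN·m at a=3/2 m (b=L-a=9/2):
  y_2 = (M₀x³/(6L)-M₀(x-a)²/2+C₁x)/EI  [x>a] with C₁=M₀(3b²-L²)/(6L)=187/16 = (17·(24/5)³/(6·6)-17·((24/5)-(3/2))²/2+(187/16)·(24/5))/1000 = 15759/1000000 m
Superposition: y = Σ y_i = -1619/3000000 m ≈ -0.000540 m

y(24/5) = -1619/3000000 m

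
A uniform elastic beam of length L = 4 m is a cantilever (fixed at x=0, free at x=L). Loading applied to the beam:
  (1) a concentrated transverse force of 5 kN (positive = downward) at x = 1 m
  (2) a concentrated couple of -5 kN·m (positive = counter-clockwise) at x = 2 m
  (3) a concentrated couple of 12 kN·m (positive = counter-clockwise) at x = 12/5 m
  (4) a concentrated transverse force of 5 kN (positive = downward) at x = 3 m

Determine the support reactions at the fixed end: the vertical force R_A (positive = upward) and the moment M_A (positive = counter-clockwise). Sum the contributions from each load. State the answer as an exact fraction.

Load 1 — point force P=5 kN at a=1 m (b=L-a=3):
  R_A = P = 5 kN
  M_A = Pa = 5·1 = 5 kN·m
Load 2 — applied couple M₀=-5 kN·m at a=2 m (b=L-a=2):
  R_A = 0 kN
  M_A = -M₀ = -(-5) = 5 kN·m
Load 3 — applied couple M₀=12 kN·m at a=12/5 m (b=L-a=8/5):
  R_A = 0 kN
  M_A = -M₀ = -12 kN·m
Load 4 — point force P=5 kN at a=3 m (b=L-a=1):
  R_A = P = 5 kN
  M_A = Pa = 5·3 = 15 kN·m
Superposition: R_A = 10 kN, M_A = 13 kN·m

R_A = 10 kN, M_A = 13 kN·m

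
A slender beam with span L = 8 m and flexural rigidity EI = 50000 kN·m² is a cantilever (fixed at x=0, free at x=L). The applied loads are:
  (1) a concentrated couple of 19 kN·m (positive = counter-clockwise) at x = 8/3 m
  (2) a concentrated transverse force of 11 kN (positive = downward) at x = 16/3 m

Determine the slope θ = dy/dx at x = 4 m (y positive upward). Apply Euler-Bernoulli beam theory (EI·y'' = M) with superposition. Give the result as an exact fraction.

Load 1 — applied couple M₀=19 kN·m at a=8/3 m (b=L-a=16/3):
  θ_1 = M₀a/EI  [x>a] = 19·(8/3)/50000 = 19/18750 rad
Load 2 — point force P=11 kN at a=16/3 m (b=L-a=8/3):
  θ_2 = -Px(2a-x)/(2EI)  [x≤a] = -11·4·(2·(16/3)-4)/(2·50000) = -11/3750 rad
Superposition: θ = Σ θ_i = -6/3125 rad ≈ -0.001920 rad

θ(4) = -6/3125 rad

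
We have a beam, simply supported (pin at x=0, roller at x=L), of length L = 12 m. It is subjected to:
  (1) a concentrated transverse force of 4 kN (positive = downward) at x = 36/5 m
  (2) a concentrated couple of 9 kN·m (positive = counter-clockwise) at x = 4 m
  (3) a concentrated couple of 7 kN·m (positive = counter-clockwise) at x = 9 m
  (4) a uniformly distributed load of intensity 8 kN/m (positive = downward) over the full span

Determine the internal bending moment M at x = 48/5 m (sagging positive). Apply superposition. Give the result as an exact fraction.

Load 1 — point force P=4 kN at a=36/5 m (b=L-a=24/5):
  M_1 = Pa(L-x)/L  [x>a] = 4·(36/5)·(12-(48/5))/12 = 144/25 kN·m
Load 2 — applied couple M₀=9 kN·m at a=4 m (b=L-a=8):
  M_2 = M₀x/L - M₀  [x>a] = 9·(48/5)/12 - 9 = -9/5 kN·m
Load 3 — applied couple M₀=7 kN·m at a=9 m (b=L-a=3):
  M_3 = M₀x/L - M₀  [x>a] = 7·(48/5)/12 - 7 = -7/5 kN·m
Load 4 — uniform load w=8 kN/m over full span:
  M_4 = wx(L-x)/2 = 8·(48/5)·(12-(48/5))/2 = 2304/25 kN·m
Superposition: M = Σ M_i = 2368/25 kN·m ≈ 94.720000 kN·m

M(48/5) = 2368/25 kN·m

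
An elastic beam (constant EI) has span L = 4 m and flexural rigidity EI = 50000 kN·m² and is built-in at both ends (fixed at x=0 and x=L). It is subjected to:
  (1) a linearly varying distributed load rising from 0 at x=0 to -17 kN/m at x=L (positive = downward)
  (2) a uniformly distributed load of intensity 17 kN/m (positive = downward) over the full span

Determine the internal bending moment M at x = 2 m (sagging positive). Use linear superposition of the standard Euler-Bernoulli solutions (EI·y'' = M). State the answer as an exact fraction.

M(2) = 17/3 kN·m

Load 1 — triangular load w₀=-17 kN/m (0→w₀ over full span):
  M_1 = 3w₀Lx/20 - w₀L²/30 - w₀x³/(6L) = 3·(-17)·4·2/20 - (-17)·4²/30 - (-17)·2³/(6·4) = -17/3 kN·m
Load 2 — uniform load w=17 kN/m over full span:
  M_2 = wLx/2 - wL²/12 - wx²/2 = 17·4·2/2 - 17·4²/12 - 17·2²/2 = 34/3 kN·m
Superposition: M = Σ M_i = 17/3 kN·m ≈ 5.666667 kN·m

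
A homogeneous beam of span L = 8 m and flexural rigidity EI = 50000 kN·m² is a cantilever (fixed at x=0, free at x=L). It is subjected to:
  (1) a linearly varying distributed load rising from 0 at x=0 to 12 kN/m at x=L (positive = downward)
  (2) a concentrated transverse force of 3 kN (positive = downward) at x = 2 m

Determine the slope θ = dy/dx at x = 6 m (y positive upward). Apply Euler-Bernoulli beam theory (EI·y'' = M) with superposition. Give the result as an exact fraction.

Load 1 — triangular load w₀=12 kN/m (0→w₀ over full span):
  θ_1 = (w₀Lx²/4-w₀L²x/3-w₀x⁴/(24L))/EI = (12·8·6²/4-12·8²·6/3-12·6⁴/(24·8))/50000 = -753/50000 rad
Load 2 — point force P=3 kN at a=2 m (b=L-a=6):
  θ_2 = -Pa²/(2EI)  [x>a] = -3·2²/(2·50000) = -3/25000 rad
Superposition: θ = Σ θ_i = -759/50000 rad ≈ -0.015180 rad

θ(6) = -759/50000 rad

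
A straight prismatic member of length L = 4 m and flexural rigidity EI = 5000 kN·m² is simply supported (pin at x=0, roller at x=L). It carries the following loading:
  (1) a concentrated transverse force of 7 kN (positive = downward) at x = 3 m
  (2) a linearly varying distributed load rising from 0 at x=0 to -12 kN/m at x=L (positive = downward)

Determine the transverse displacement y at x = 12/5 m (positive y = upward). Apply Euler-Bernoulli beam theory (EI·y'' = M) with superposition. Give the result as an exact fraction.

y(12/5) = 404083/156250000 m

Load 1 — point force P=7 kN at a=3 m (b=L-a=1):
  y_1 = -Pbx(L²-b²-x²)/(6LEI)  [x≤a] = -7·1·(12/5)·(4²-1²-(12/5)²)/(6·4·5000) = -1617/1250000 m
Load 2 — triangular load w₀=-12 kN/m (0→w₀ over full span):
  y_2 = -w₀x(7L⁴-10L²x²+3x⁴)/(360LEI) = -(-12)·(12/5)·(7·4⁴-10·4²·(12/5)²+3·(12/5)⁴)/(360·4·5000) = 37888/9765625 m
Superposition: y = Σ y_i = 404083/156250000 m ≈ 0.002586 m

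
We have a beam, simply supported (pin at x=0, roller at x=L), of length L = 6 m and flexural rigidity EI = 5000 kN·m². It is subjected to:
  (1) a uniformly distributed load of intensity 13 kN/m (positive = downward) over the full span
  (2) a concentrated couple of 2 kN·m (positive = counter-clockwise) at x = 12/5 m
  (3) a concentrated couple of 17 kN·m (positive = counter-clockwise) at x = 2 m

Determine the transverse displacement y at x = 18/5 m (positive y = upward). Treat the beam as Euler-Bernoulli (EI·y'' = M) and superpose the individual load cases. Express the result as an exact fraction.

Load 1 — uniform load w=13 kN/m over full span:
  y_1 = -wx(L³-2Lx²+x³)/(24EI) = -13·(18/5)·(6³-2·6·(18/5)²+(18/5)³)/(24·5000) = -32643/781250 m
Load 2 — applied couple M₀=2 kN·m at a=12/5 m (b=L-a=18/5):
  y_2 = (M₀x³/(6L)-M₀(x-a)²/2+C₁x)/EI  [x>a] with C₁=M₀(3b²-L²)/(6L)=4/25 = (2·(18/5)³/(6·6)-2·((18/5)-(12/5))²/2+(4/25)·(18/5))/5000 = 27/78125 m
Load 3 — applied couple M₀=17 kN·m at a=2 m (b=L-a=4):
  y_3 = (M₀x³/(6L)-M₀(x-a)²/2+C₁x)/EI  [x>a] with C₁=M₀(3b²-L²)/(6L)=17/3 = (17·(18/5)³/(6·6)-17·((18/5)-2)²/2+(17/3)·(18/5))/5000 = 323/78125 m
Superposition: y = Σ y_i = -29143/781250 m ≈ -0.037303 m

y(18/5) = -29143/781250 m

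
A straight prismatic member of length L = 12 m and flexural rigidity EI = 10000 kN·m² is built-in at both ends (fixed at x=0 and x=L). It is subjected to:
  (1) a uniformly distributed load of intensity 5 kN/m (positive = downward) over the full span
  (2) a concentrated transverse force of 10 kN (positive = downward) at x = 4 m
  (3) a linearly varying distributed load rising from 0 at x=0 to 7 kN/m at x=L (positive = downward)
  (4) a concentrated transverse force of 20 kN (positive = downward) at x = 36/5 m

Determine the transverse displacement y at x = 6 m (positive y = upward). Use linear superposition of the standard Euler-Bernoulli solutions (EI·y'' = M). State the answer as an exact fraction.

y(6) = -51521/750000 m

Load 1 — uniform load w=5 kN/m over full span:
  y_1 = -wx²(L-x)²/(24EI) = -5·6²·(12-6)²/(24·10000) = -27/1000 m
Load 2 — point force P=10 kN at a=4 m (b=L-a=8):
  y_2 = -Pa²(L-x)²(3bL-(3b+a)(L-x))/(6L³EI)  [x>a] = -10·4²·(12-6)²·(3·8·12-(3·8+4)·(12-6))/(6·12³·10000) = -1/150 m
Load 3 — triangular load w₀=7 kN/m (0→w₀ over full span):
  y_3 = -w₀x²(L-x)²(x+2L)/(120LEI) = -7·6²·(12-6)²·(6+2·12)/(120·12·10000) = -189/10000 m
Load 4 — point force P=20 kN at a=36/5 m (b=L-a=24/5):
  y_4 = -Pb²x²(3aL-(3a+b)x)/(6L³EI)  [x≤a] = -20·(24/5)²·6²·(3·(36/5)·12-(3·(36/5)+(24/5))·6)/(6·12³·10000) = -252/15625 m
Superposition: y = Σ y_i = -51521/750000 m ≈ -0.068695 m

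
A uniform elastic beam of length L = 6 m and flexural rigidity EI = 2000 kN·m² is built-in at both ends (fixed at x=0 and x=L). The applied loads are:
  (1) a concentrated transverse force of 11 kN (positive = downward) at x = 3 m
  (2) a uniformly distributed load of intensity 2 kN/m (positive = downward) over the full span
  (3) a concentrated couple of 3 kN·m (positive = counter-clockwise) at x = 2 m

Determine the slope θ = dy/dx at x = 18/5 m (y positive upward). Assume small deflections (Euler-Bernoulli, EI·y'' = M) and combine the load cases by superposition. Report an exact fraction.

Load 1 — point force P=11 kN at a=3 m (b=L-a=3):
  θ_1 = Pa²(L-x)(2bL-(3b+a)(L-x))/(2L³EI)  [x>a] = 11·3²·(6-(18/5))·(2·3·6-(3·3+3)·(6-(18/5)))/(2·6³·2000) = 99/50000 rad
Load 2 — uniform load w=2 kN/m over full span:
  θ_2 = -wx(L-x)(L-2x)/(12EI) = -2·(18/5)·(6-(18/5))·(6-2·(18/5))/(12·2000) = 27/31250 rad
Load 3 — applied couple M₀=3 kN·m at a=2 m (b=L-a=4):
  θ_3 = (R_Ax²/2 - M_Ax - M₀(x-a))/EI  [x>a] with R_A=2/3, M_A=0 = ((2/3)·(18/5)²/2 - 0·(18/5) - 3·((18/5)-2))/2000 = -3/12500 rad
Superposition: θ = Σ θ_i = 651/250000 rad ≈ 0.002604 rad

θ(18/5) = 651/250000 rad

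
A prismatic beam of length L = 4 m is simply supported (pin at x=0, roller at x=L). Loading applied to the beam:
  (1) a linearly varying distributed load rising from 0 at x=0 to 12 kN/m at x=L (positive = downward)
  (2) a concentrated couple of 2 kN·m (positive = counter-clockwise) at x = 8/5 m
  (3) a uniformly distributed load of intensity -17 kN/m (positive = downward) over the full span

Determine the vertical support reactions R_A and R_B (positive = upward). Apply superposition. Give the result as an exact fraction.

Load 1 — triangular load w₀=12 kN/m (0→w₀ over full span):
  R_A = w₀L/6 = 12·4/6 = 8 kN
  R_B = w₀L/3 = 12·4/3 = 16 kN
Load 2 — applied couple M₀=2 kN·m at a=8/5 m (b=L-a=12/5):
  R_A = M₀/L = 2/4 = 1/2 kN
  R_B = -M₀/L = -2/4 = -1/2 kN
Load 3 — uniform load w=-17 kN/m over full span:
  R_A = wL/2 = (-17)·4/2 = -34 kN
  R_B = wL/2 = (-17)·4/2 = -34 kN
Superposition: R_A = -51/2 kN, R_B = -37/2 kN

R_A = -51/2 kN, R_B = -37/2 kN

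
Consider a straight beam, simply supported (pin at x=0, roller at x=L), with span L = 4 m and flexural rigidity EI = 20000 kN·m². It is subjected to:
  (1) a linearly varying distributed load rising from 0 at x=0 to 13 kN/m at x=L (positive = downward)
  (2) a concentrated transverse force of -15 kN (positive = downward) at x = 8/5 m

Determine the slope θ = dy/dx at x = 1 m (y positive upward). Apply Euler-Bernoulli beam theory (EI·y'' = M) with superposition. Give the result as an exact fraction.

Load 1 — triangular load w₀=13 kN/m (0→w₀ over full span):
  θ_1 = -w₀(7L⁴-30L²x²+15x⁴)/(360LEI) = -13·(7·4⁴-30·4²·1²+15·1⁴)/(360·4·20000) = -17251/28800000 rad
Load 2 — point force P=-15 kN at a=8/5 m (b=L-a=12/5):
  θ_2 = -Pb(L²-b²-3x²)/(6LEI)  [x≤a] = -(-15)·(12/5)·(4²-(12/5)²-3·1²)/(6·4·20000) = 543/1000000 rad
Superposition: θ = Σ θ_i = -8063/144000000 rad ≈ -0.000056 rad

θ(1) = -8063/144000000 rad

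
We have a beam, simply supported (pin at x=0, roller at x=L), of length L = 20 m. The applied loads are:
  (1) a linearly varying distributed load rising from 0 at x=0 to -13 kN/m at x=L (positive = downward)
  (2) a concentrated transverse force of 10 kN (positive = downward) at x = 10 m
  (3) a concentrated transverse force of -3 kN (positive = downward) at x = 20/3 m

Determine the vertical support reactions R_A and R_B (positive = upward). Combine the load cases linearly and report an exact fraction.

R_A = -121/3 kN, R_B = -248/3 kN

Load 1 — triangular load w₀=-13 kN/m (0→w₀ over full span):
  R_A = w₀L/6 = (-13)·20/6 = -130/3 kN
  R_B = w₀L/3 = (-13)·20/3 = -260/3 kN
Load 2 — point force P=10 kN at a=10 m (b=L-a=10):
  R_A = Pb/L = 10·10/20 = 5 kN
  R_B = Pa/L = 10·10/20 = 5 kN
Load 3 — point force P=-3 kN at a=20/3 m (b=L-a=40/3):
  R_A = Pb/L = (-3)·(40/3)/20 = -2 kN
  R_B = Pa/L = (-3)·(20/3)/20 = -1 kN
Superposition: R_A = -121/3 kN, R_B = -248/3 kN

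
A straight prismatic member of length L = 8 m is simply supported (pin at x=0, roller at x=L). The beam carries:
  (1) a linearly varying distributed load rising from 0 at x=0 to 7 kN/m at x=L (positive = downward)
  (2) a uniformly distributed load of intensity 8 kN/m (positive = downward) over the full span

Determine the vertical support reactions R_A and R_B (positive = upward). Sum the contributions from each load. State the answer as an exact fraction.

Load 1 — triangular load w₀=7 kN/m (0→w₀ over full span):
  R_A = w₀L/6 = 7·8/6 = 28/3 kN
  R_B = w₀L/3 = 7·8/3 = 56/3 kN
Load 2 — uniform load w=8 kN/m over full span:
  R_A = wL/2 = 8·8/2 = 32 kN
  R_B = wL/2 = 8·8/2 = 32 kN
Superposition: R_A = 124/3 kN, R_B = 152/3 kN

R_A = 124/3 kN, R_B = 152/3 kN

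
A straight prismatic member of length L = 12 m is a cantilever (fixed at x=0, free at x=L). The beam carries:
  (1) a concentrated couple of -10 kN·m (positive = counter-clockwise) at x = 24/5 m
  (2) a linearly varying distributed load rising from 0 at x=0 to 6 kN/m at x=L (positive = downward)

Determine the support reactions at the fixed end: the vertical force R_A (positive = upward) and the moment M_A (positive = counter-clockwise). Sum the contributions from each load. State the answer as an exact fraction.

R_A = 36 kN, M_A = 298 kN·m

Load 1 — applied couple M₀=-10 kN·m at a=24/5 m (b=L-a=36/5):
  R_A = 0 kN
  M_A = -M₀ = -(-10) = 10 kN·m
Load 2 — triangular load w₀=6 kN/m (0→w₀ over full span):
  R_A = w₀L/2 = 6·12/2 = 36 kN
  M_A = w₀L²/3 = 6·12²/3 = 288 kN·m
Superposition: R_A = 36 kN, M_A = 298 kN·m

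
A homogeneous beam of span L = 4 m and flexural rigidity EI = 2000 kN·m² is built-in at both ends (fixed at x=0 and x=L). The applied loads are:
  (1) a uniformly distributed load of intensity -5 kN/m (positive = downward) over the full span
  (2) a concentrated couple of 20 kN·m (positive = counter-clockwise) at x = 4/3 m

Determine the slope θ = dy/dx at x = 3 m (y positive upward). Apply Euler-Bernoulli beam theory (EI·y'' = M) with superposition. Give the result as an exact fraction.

θ(3) = -7/2400 rad

Load 1 — uniform load w=-5 kN/m over full span:
  θ_1 = -wx(L-x)(L-2x)/(12EI) = -(-5)·3·(4-3)·(4-2·3)/(12·2000) = -1/800 rad
Load 2 — applied couple M₀=20 kN·m at a=4/3 m (b=L-a=8/3):
  θ_2 = (R_Ax²/2 - M_Ax - M₀(x-a))/EI  [x>a] with R_A=20/3, M_A=0 = ((20/3)·3²/2 - 0·3 - 20·(3-(4/3)))/2000 = -1/600 rad
Superposition: θ = Σ θ_i = -7/2400 rad ≈ -0.002917 rad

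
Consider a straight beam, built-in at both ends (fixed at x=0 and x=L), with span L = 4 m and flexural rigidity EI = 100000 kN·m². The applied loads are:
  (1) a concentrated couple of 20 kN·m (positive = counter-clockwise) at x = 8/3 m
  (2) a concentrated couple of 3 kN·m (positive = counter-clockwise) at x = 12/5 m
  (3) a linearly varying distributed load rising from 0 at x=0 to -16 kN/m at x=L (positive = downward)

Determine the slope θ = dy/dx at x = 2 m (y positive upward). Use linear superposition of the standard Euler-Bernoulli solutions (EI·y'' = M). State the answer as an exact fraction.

Load 1 — applied couple M₀=20 kN·m at a=8/3 m (b=L-a=4/3):
  θ_1 = (R_Ax²/2 - M_Ax)/EI  [x≤a] with R_A=20/3, M_A=20/3 = ((20/3)·2²/2 - (20/3)·2)/100000 = 0 rad
Load 2 — applied couple M₀=3 kN·m at a=12/5 m (b=L-a=8/5):
  θ_2 = (R_Ax²/2 - M_Ax)/EI  [x≤a] with R_A=27/25, M_A=24/25 = ((27/25)·2²/2 - (24/25)·2)/100000 = 3/1250000 rad
Load 3 — triangular load w₀=-16 kN/m (0→w₀ over full span):
  θ_3 = -w₀(2x(L-x)(L-2x)(x+2L)+x²(L-x)²)/(120LEI) = -(-16)·(2·2·(4-2)·(4-2·2)·(2+2·4)+2²·(4-2)²)/(120·4·100000) = 1/187500 rad
Superposition: θ = Σ θ_i = 29/3750000 rad ≈ 0.000008 rad

θ(2) = 29/3750000 rad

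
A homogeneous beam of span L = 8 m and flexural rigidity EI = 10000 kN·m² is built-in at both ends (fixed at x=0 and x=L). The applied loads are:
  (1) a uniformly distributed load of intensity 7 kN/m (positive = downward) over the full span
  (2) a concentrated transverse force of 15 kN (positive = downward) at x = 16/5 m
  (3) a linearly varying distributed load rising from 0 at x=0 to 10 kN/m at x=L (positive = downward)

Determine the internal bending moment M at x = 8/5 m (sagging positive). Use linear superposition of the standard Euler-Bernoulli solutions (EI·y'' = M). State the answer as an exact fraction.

Load 1 — uniform load w=7 kN/m over full span:
  M_1 = wLx/2 - wL²/12 - wx²/2 = 7·8·(8/5)/2 - 7·8²/12 - 7·(8/5)²/2 = -112/75 kN·m
Load 2 — point force P=15 kN at a=16/5 m (b=L-a=24/5):
  M_2 = Pb²(3a+b)x/L³ - Pab²/L²  [x≤a] = 15·(24/5)²·(3·(16/5)+(24/5))·(8/5)/8³ - 15·(16/5)·(24/5)²/8² = -216/125 kN·m
Load 3 — triangular load w₀=10 kN/m (0→w₀ over full span):
  M_3 = 3w₀Lx/20 - w₀L²/30 - w₀x³/(6L) = 3·10·8·(8/5)/20 - 10·8²/30 - 10·(8/5)³/(6·8) = -224/75 kN·m
Superposition: M = Σ M_i = -776/125 kN·m ≈ -6.208000 kN·m

M(8/5) = -776/125 kN·m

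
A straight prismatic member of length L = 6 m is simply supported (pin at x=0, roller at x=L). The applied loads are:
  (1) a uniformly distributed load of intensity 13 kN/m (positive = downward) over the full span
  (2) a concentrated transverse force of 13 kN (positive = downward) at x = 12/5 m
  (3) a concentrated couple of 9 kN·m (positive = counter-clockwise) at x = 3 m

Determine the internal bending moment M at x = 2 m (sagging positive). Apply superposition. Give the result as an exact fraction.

M(2) = 353/5 kN·m

Load 1 — uniform load w=13 kN/m over full span:
  M_1 = wx(L-x)/2 = 13·2·(6-2)/2 = 52 kN·m
Load 2 — point force P=13 kN at a=12/5 m (b=L-a=18/5):
  M_2 = Pbx/L  [x≤a] = 13·(18/5)·2/6 = 78/5 kN·m
Load 3 — applied couple M₀=9 kN·m at a=3 m (b=L-a=3):
  M_3 = M₀x/L  [x≤a] = 9·2/6 = 3 kN·m
Superposition: M = Σ M_i = 353/5 kN·m ≈ 70.600000 kN·m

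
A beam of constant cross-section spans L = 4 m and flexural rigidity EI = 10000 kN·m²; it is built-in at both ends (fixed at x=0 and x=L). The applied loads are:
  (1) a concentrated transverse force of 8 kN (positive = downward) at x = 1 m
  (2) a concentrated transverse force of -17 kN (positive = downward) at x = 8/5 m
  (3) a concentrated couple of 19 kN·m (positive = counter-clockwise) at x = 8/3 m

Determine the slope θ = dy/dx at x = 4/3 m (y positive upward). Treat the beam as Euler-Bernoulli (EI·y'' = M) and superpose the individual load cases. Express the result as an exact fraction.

θ(4/3) = 1/2109375 rad

Load 1 — point force P=8 kN at a=1 m (b=L-a=3):
  θ_1 = Pa²(L-x)(2bL-(3b+a)(L-x))/(2L³EI)  [x>a] = 8·1²·(4-(4/3))·(2·3·4-(3·3+1)·(4-(4/3)))/(2·4³·10000) = -1/22500 rad
Load 2 — point force P=-17 kN at a=8/5 m (b=L-a=12/5):
  θ_2 = -Pb²x(2aL-(3a+b)x)/(2L³EI)  [x≤a] = -(-17)·(12/5)²·(4/3)·(2·(8/5)·4-(3·(8/5)+(12/5))·(4/3))/(2·4³·10000) = 51/156250 rad
Load 3 — applied couple M₀=19 kN·m at a=8/3 m (b=L-a=4/3):
  θ_3 = (R_Ax²/2 - M_Ax)/EI  [x≤a] with R_A=19/3, M_A=19/3 = ((19/3)·(4/3)²/2 - (19/3)·(4/3))/10000 = -19/67500 rad
Superposition: θ = Σ θ_i = 1/2109375 rad ≈ 0.000000 rad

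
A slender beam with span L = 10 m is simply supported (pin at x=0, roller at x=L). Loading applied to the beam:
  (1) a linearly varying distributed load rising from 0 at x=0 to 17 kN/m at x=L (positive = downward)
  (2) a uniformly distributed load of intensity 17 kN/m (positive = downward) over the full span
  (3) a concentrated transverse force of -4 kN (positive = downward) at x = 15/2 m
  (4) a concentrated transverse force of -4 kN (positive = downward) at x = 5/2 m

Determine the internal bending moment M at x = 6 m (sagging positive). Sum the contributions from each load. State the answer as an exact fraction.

M(6) = 1514/5 kN·m

Load 1 — triangular load w₀=17 kN/m (0→w₀ over full span):
  M_1 = w₀Lx/6 - w₀x³/(6L) = 17·10·6/6 - 17·6³/(6·10) = 544/5 kN·m
Load 2 — uniform load w=17 kN/m over full span:
  M_2 = wx(L-x)/2 = 17·6·(10-6)/2 = 204 kN·m
Load 3 — point force P=-4 kN at a=15/2 m (b=L-a=5/2):
  M_3 = Pbx/L  [x≤a] = (-4)·(5/2)·6/10 = -6 kN·m
Load 4 — point force P=-4 kN at a=5/2 m (b=L-a=15/2):
  M_4 = Pa(L-x)/L  [x>a] = (-4)·(5/2)·(10-6)/10 = -4 kN·m
Superposition: M = Σ M_i = 1514/5 kN·m ≈ 302.800000 kN·m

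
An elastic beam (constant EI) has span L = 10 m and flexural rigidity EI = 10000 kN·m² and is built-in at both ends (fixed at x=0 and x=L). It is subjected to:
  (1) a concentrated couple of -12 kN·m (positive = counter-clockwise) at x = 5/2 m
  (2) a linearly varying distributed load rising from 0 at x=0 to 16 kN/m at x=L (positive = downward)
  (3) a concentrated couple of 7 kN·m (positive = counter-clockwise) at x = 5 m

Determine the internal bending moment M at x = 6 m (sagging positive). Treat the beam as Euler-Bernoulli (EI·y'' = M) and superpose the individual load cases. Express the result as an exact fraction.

M(6) = 484/15 kN·m

Load 1 — applied couple M₀=-12 kN·m at a=5/2 m (b=L-a=15/2):
  M_1 = R_Ax - M_A - M₀  [x>a] with R_A=-27/20, M_A=9/4 = (-27/20)·6 - (9/4) - (-12) = 33/20 kN·m
Load 2 — triangular load w₀=16 kN/m (0→w₀ over full span):
  M_2 = 3w₀Lx/20 - w₀L²/30 - w₀x³/(6L) = 3·16·10·6/20 - 16·10²/30 - 16·6³/(6·10) = 496/15 kN·m
Load 3 — applied couple M₀=7 kN·m at a=5 m (b=L-a=5):
  M_3 = R_Ax - M_A - M₀  [x>a] with R_A=21/20, M_A=7/4 = (21/20)·6 - (7/4) - 7 = -49/20 kN·m
Superposition: M = Σ M_i = 484/15 kN·m ≈ 32.266667 kN·m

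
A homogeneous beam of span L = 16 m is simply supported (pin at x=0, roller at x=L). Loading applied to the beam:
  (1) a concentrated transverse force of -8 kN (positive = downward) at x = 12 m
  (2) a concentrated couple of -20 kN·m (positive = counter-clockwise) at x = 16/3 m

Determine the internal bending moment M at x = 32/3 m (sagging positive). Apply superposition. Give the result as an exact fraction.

Load 1 — point force P=-8 kN at a=12 m (b=L-a=4):
  M_1 = Pbx/L  [x≤a] = (-8)·4·(32/3)/16 = -64/3 kN·m
Load 2 — applied couple M₀=-20 kN·m at a=16/3 m (b=L-a=32/3):
  M_2 = M₀x/L - M₀  [x>a] = (-20)·(32/3)/16 - (-20) = 20/3 kN·m
Superposition: M = Σ M_i = -44/3 kN·m ≈ -14.666667 kN·m

M(32/3) = -44/3 kN·m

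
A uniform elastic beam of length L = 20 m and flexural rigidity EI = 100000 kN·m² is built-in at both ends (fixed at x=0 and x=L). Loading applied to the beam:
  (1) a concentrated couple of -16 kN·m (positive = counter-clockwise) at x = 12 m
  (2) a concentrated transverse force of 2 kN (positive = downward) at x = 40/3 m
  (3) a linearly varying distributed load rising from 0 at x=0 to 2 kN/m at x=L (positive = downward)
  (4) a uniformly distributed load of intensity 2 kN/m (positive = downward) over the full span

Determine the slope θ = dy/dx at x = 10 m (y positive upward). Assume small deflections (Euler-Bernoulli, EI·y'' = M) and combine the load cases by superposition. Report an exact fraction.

θ(10) = -2489/13500000 rad

Load 1 — applied couple M₀=-16 kN·m at a=12 m (b=L-a=8):
  θ_1 = (R_Ax²/2 - M_Ax)/EI  [x≤a] with R_A=-144/125, M_A=-128/25 = ((-144/125)·10²/2 - (-128/25)·10)/100000 = -1/15625 rad
Load 2 — point force P=2 kN at a=40/3 m (b=L-a=20/3):
  θ_2 = -Pb²x(2aL-(3a+b)x)/(2L³EI)  [x≤a] = -2·(20/3)²·10·(2·(40/3)·20-(3·(40/3)+(20/3))·10)/(2·20³·100000) = -1/27000 rad
Load 3 — triangular load w₀=2 kN/m (0→w₀ over full span):
  θ_3 = -w₀(2x(L-x)(L-2x)(x+2L)+x²(L-x)²)/(120LEI) = -2·(2·10·(20-10)·(20-2·10)·(10+2·20)+10²·(20-10)²)/(120·20·100000) = -1/12000 rad
Load 4 — uniform load w=2 kN/m over full span:
  θ_4 = -wx(L-x)(L-2x)/(12EI) = -2·10·(20-10)·(20-2·10)/(12·100000) = 0 rad
Superposition: θ = Σ θ_i = -2489/13500000 rad ≈ -0.000184 rad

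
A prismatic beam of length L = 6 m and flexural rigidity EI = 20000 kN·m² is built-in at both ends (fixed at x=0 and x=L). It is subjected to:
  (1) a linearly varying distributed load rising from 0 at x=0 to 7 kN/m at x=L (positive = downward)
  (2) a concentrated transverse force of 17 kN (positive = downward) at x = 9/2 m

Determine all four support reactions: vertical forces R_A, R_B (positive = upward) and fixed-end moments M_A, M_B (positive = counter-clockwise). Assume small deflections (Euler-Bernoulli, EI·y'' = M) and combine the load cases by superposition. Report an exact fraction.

R_A = 1433/160 kN, M_A = 2109/160 kN·m, R_B = 4647/160 kN, M_B = -4311/160 kN·m

Load 1 — triangular load w₀=7 kN/m (0→w₀ over full span):
  R_A = 3w₀L/20 = 3·7·6/20 = 63/10 kN
  M_A = w₀L²/30 = 7·6²/30 = 42/5 kN·m
  R_B = 7w₀L/20 = 7·7·6/20 = 147/10 kN
  M_B = -w₀L²/20 = -7·6²/20 = -63/5 kN·m
Load 2 — point force P=17 kN at a=9/2 m (b=L-a=3/2):
  R_A = Pb²(3a+b)/L³ = 17·(3/2)²·(3·(9/2)+(3/2))/6³ = 85/32 kN
  M_A = Pab²/L² = 17·(9/2)·(3/2)²/6² = 153/32 kN·m
  R_B = Pa²(a+3b)/L³ = 17·(9/2)²·((9/2)+3·(3/2))/6³ = 459/32 kN
  M_B = -Pa²b/L² = -17·(9/2)²·(3/2)/6² = -459/32 kN·m
Superposition: R_A = 1433/160 kN, M_A = 2109/160 kN·m, R_B = 4647/160 kN, M_B = -4311/160 kN·m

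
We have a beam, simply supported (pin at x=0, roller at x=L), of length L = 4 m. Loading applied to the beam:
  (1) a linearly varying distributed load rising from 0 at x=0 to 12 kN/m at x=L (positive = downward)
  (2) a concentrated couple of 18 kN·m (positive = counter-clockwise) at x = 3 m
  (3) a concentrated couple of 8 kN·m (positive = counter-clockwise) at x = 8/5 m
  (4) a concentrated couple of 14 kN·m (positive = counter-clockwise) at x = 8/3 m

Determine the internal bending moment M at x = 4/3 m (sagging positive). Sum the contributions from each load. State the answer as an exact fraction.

M(4/3) = 616/27 kN·m

Load 1 — triangular load w₀=12 kN/m (0→w₀ over full span):
  M_1 = w₀Lx/6 - w₀x³/(6L) = 12·4·(4/3)/6 - 12·(4/3)³/(6·4) = 256/27 kN·m
Load 2 — applied couple M₀=18 kN·m at a=3 m (b=L-a=1):
  M_2 = M₀x/L  [x≤a] = 18·(4/3)/4 = 6 kN·m
Load 3 — applied couple M₀=8 kN·m at a=8/5 m (b=L-a=12/5):
  M_3 = M₀x/L  [x≤a] = 8·(4/3)/4 = 8/3 kN·m
Load 4 — applied couple M₀=14 kN·m at a=8/3 m (b=L-a=4/3):
  M_4 = M₀x/L  [x≤a] = 14·(4/3)/4 = 14/3 kN·m
Superposition: M = Σ M_i = 616/27 kN·m ≈ 22.814815 kN·m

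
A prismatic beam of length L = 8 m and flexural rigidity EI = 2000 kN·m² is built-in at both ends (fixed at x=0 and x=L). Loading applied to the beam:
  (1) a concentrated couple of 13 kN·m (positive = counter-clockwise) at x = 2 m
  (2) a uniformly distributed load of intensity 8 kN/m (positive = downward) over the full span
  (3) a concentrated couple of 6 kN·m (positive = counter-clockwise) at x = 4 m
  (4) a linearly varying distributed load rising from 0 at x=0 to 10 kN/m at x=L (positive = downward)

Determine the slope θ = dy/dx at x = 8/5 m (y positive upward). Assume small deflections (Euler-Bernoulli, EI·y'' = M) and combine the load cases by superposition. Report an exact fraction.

θ(8/5) = -4369/187500 rad

Load 1 — applied couple M₀=13 kN·m at a=2 m (b=L-a=6):
  θ_1 = (R_Ax²/2 - M_Ax)/EI  [x≤a] with R_A=117/64, M_A=-39/16 = ((117/64)·(8/5)²/2 - (-39/16)·(8/5))/2000 = 39/12500 rad
Load 2 — uniform load w=8 kN/m over full span:
  θ_2 = -wx(L-x)(L-2x)/(12EI) = -8·(8/5)·(8-(8/5))·(8-2·(8/5))/(12·2000) = -256/15625 rad
Load 3 — applied couple M₀=6 kN·m at a=4 m (b=L-a=4):
  θ_3 = (R_Ax²/2 - M_Ax)/EI  [x≤a] with R_A=9/8, M_A=3/2 = ((9/8)·(8/5)²/2 - (3/2)·(8/5))/2000 = -3/6250 rad
Load 4 — triangular load w₀=10 kN/m (0→w₀ over full span):
  θ_4 = -w₀(2x(L-x)(L-2x)(x+2L)+x²(L-x)²)/(120LEI) = -10·(2·(8/5)·(8-(8/5))·(8-2·(8/5))·((8/5)+2·8)+(8/5)²·(8-(8/5))²)/(120·8·2000) = -448/46875 rad
Superposition: θ = Σ θ_i = -4369/187500 rad ≈ -0.023301 rad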